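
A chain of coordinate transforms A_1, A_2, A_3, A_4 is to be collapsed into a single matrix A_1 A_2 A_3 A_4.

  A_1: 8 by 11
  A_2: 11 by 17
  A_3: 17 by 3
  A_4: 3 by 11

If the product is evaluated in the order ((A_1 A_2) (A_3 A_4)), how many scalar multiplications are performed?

(A_1 A_2): 8×11 by 11×17 → 8×17, cost 8·11·17 = 1496
(A_3 A_4): 17×3 by 3×11 → 17×11, cost 17·3·11 = 561
((A_1 A_2) (A_3 A_4)): 8×17 by 17×11 → 8×11, cost 8·17·11 = 1496; cumulative 3553
Total: 3553 scalar multiplications.

3553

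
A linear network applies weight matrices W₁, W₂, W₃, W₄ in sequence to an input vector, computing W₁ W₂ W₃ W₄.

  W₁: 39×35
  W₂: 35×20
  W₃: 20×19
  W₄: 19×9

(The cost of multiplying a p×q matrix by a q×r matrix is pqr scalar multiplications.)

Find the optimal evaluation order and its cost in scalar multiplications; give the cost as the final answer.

22005

Adjacent pairs: W₁W₂ = 39·35·20 = 27300; W₂W₃ = 35·20·19 = 13300; W₃W₄ = 20·19·9 = 3420.
Length 3: W₁..W₃: k=1: 0+13300+39·35·19=39235; k=2: 27300+0+39·20·19=42120 → min 39235 | W₂..W₄: k=2: 0+3420+35·20·9=9720; k=3: 13300+0+35·19·9=19285 → min 9720.
Length 4: W₁..W₄: k=1: 0+9720+39·35·9=22005; k=2: 27300+3420+39·20·9=37740; k=3: 39235+0+39·19·9=45904 → min 22005.
Optimal parenthesization: (W₁ (W₂ (W₃ W₄))) with cost 22005.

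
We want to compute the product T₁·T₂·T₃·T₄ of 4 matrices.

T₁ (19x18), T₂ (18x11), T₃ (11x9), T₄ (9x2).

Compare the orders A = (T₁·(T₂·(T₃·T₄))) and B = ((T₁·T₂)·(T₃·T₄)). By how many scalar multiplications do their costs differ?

Order A = (T₁·(T₂·(T₃·T₄))): (T₃·T₄): 11×9 by 9×2 → 11×2, cost 11·9·2 = 198; (T₂·(T₃·T₄)): 18×11 by 11×2 → 18×2, cost 18·11·2 = 396; cumulative 594; (T₁·(T₂·(T₃·T₄))): 19×18 by 18×2 → 19×2, cost 19·18·2 = 684; cumulative 1278. Total 1278.
Order B = ((T₁·T₂)·(T₃·T₄)): (T₁·T₂): 19×18 by 18×11 → 19×11, cost 19·18·11 = 3762; (T₃·T₄): 11×9 by 9×2 → 11×2, cost 11·9·2 = 198; ((T₁·T₂)·(T₃·T₄)): 19×11 by 11×2 → 19×2, cost 19·11·2 = 418; cumulative 4378. Total 4378.
Difference: |1278 − 4378| = 3100.

3100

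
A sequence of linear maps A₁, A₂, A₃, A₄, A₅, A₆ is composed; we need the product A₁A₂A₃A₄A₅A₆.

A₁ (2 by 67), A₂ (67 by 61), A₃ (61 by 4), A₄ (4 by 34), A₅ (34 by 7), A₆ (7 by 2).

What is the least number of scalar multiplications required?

9426

Adjacent pairs: A₁A₂ = 2·67·61 = 8174; A₂A₃ = 67·61·4 = 16348; A₃A₄ = 61·4·34 = 8296; A₄A₅ = 4·34·7 = 952; A₅A₆ = 34·7·2 = 476.
Length 3: A₁..A₃: k=1: 0+16348+2·67·4=16884; k=2: 8174+0+2·61·4=8662 → min 8662 | A₂..A₄: k=2: 0+8296+67·61·34=147254; k=3: 16348+0+67·4·34=25460 → min 25460 | A₃..A₅: k=3: 0+952+61·4·7=2660; k=4: 8296+0+61·34·7=22814 → min 2660 | A₄..A₆: k=4: 0+476+4·34·2=748; k=5: 952+0+4·7·2=1008 → min 748.
Length 4: A₁..A₄: k=1: 0+25460+2·67·34=30016; k=2: 8174+8296+2·61·34=20618; k=3: 8662+0+2·4·34=8934 → min 8934 | A₂..A₅: k=2: 0+2660+67·61·7=31269; k=3: 16348+952+67·4·7=19176; k=4: 25460+0+67·34·7=41406 → min 19176 | A₃..A₆: k=3: 0+748+61·4·2=1236; k=4: 8296+476+61·34·2=12920; k=5: 2660+0+61·7·2=3514 → min 1236.
Length 5: A₁..A₅: k=1: 0+19176+2·67·7=20114; k=2: 8174+2660+2·61·7=11688; k=3: 8662+952+2·4·7=9670; k=4: 8934+0+2·34·7=9410 → min 9410 | A₂..A₆: k=2: 0+1236+67·61·2=9410; k=3: 16348+748+67·4·2=17632; k=4: 25460+476+67·34·2=30492; k=5: 19176+0+67·7·2=20114 → min 9410.
Length 6: A₁..A₆: k=1: 0+9410+2·67·2=9678; k=2: 8174+1236+2·61·2=9654; k=3: 8662+748+2·4·2=9426; k=4: 8934+476+2·34·2=9546; k=5: 9410+0+2·7·2=9438 → min 9426.
Optimal order: (((A₁A₂)A₃)(A₄(A₅A₆))) with cost 9426.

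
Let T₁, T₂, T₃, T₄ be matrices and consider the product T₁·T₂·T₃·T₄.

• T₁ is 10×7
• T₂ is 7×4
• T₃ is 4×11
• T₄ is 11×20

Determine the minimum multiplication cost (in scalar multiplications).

Adjacent pairs: T₁T₂ = 10·7·4 = 280; T₂T₃ = 7·4·11 = 308; T₃T₄ = 4·11·20 = 880.
Length 3: T₁..T₃: k=1: 0+308+10·7·11=1078; k=2: 280+0+10·4·11=720 → min 720 | T₂..T₄: k=2: 0+880+7·4·20=1440; k=3: 308+0+7·11·20=1848 → min 1440.
Length 4: T₁..T₄: k=1: 0+1440+10·7·20=2840; k=2: 280+880+10·4·20=1960; k=3: 720+0+10·11·20=2920 → min 1960.
Optimal order: ((T₁·T₂)·(T₃·T₄)) with cost 1960.

1960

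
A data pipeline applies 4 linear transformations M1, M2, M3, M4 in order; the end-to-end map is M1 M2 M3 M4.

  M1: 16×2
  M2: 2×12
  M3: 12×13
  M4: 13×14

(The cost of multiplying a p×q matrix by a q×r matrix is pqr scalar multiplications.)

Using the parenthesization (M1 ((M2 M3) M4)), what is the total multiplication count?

(M2 M3): 2×12 by 12×13 → 2×13, cost 2·12·13 = 312
((M2 M3) M4): 2×13 by 13×14 → 2×14, cost 2·13·14 = 364; cumulative 676
(M1 ((M2 M3) M4)): 16×2 by 2×14 → 16×14, cost 16·2·14 = 448; cumulative 1124
Total: 1124 scalar multiplications.

1124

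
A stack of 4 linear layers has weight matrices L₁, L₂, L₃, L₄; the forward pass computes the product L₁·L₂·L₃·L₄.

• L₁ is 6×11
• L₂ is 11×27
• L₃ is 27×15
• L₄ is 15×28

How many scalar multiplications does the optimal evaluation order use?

Adjacent pairs: L₁L₂ = 6·11·27 = 1782; L₂L₃ = 11·27·15 = 4455; L₃L₄ = 27·15·28 = 11340.
Length 3: L₁..L₃: k=1: 0+4455+6·11·15=5445; k=2: 1782+0+6·27·15=4212 → min 4212 | L₂..L₄: k=2: 0+11340+11·27·28=19656; k=3: 4455+0+11·15·28=9075 → min 9075.
Length 4: L₁..L₄: k=1: 0+9075+6·11·28=10923; k=2: 1782+11340+6·27·28=17658; k=3: 4212+0+6·15·28=6732 → min 6732.
Optimal order: (((L₁·L₂)·L₃)·L₄) with cost 6732.

6732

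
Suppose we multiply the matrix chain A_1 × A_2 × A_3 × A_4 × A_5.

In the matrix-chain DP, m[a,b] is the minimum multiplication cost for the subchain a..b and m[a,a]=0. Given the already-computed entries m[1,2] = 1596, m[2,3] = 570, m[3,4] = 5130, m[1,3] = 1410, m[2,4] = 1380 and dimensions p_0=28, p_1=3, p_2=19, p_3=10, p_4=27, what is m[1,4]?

m[1,4] = min over k∈[1,3] of m[1,k]+m[k+1,4]+p_{0}·p_k·p_{4}.
k=1: 0 + 1380 + 28·3·27 = 3648; k=2: 1596 + 5130 + 28·19·27 = 21090; k=3: 1410 + 0 + 28·10·27 = 8970.
Minimum: 3648 at k=1.

3648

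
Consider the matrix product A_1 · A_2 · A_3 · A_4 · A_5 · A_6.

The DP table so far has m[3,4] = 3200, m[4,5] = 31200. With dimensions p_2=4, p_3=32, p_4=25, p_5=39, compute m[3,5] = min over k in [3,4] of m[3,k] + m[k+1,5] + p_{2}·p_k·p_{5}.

m[3,5] = min over k∈[3,4] of m[3,k]+m[k+1,5]+p_{2}·p_k·p_{5}.
k=3: 0 + 31200 + 4·32·39 = 36192; k=4: 3200 + 0 + 4·25·39 = 7100.
Minimum: 7100 at k=4.

7100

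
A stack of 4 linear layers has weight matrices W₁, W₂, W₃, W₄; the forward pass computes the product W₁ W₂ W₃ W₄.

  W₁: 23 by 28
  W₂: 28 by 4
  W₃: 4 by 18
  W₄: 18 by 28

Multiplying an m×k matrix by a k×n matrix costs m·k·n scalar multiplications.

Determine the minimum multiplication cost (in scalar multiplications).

7168

Adjacent pairs: W₁W₂ = 23·28·4 = 2576; W₂W₃ = 28·4·18 = 2016; W₃W₄ = 4·18·28 = 2016.
Length 3: W₁..W₃: k=1: 0+2016+23·28·18=13608; k=2: 2576+0+23·4·18=4232 → min 4232 | W₂..W₄: k=2: 0+2016+28·4·28=5152; k=3: 2016+0+28·18·28=16128 → min 5152.
Length 4: W₁..W₄: k=1: 0+5152+23·28·28=23184; k=2: 2576+2016+23·4·28=7168; k=3: 4232+0+23·18·28=15824 → min 7168.
Optimal order: ((W₁ W₂) (W₃ W₄)) with cost 7168.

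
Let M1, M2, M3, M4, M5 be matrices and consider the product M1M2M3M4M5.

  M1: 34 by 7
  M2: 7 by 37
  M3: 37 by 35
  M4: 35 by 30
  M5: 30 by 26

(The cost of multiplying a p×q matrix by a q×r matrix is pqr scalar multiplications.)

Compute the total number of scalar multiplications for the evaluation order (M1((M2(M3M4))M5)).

58268

(M3M4): 37×35 by 35×30 → 37×30, cost 37·35·30 = 38850
(M2(M3M4)): 7×37 by 37×30 → 7×30, cost 7·37·30 = 7770; cumulative 46620
((M2(M3M4))M5): 7×30 by 30×26 → 7×26, cost 7·30·26 = 5460; cumulative 52080
(M1((M2(M3M4))M5)): 34×7 by 7×26 → 34×26, cost 34·7·26 = 6188; cumulative 58268
Total: 58268 scalar multiplications.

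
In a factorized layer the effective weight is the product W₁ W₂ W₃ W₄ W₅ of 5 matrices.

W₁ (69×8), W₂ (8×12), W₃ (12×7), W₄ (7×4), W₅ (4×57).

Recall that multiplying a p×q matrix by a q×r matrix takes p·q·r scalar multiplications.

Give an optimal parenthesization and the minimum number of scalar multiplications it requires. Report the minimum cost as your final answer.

18660

Adjacent pairs: W₁W₂ = 69·8·12 = 6624; W₂W₃ = 8·12·7 = 672; W₃W₄ = 12·7·4 = 336; W₄W₅ = 7·4·57 = 1596.
Length 3: W₁..W₃: k=1: 0+672+69·8·7=4536; k=2: 6624+0+69·12·7=12420 → min 4536 | W₂..W₄: k=2: 0+336+8·12·4=720; k=3: 672+0+8·7·4=896 → min 720 | W₃..W₅: k=3: 0+1596+12·7·57=6384; k=4: 336+0+12·4·57=3072 → min 3072.
Length 4: W₁..W₄: k=1: 0+720+69·8·4=2928; k=2: 6624+336+69·12·4=10272; k=3: 4536+0+69·7·4=6468 → min 2928 | W₂..W₅: k=2: 0+3072+8·12·57=8544; k=3: 672+1596+8·7·57=5460; k=4: 720+0+8·4·57=2544 → min 2544.
Length 5: W₁..W₅: k=1: 0+2544+69·8·57=34008; k=2: 6624+3072+69·12·57=56892; k=3: 4536+1596+69·7·57=33663; k=4: 2928+0+69·4·57=18660 → min 18660.
Optimal parenthesization: ((W₁ (W₂ (W₃ W₄))) W₅) with cost 18660.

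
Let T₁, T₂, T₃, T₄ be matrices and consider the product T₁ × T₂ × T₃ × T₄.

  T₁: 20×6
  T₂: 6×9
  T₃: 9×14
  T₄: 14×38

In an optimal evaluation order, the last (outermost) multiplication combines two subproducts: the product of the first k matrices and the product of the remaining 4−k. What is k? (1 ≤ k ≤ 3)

Adjacent pairs: T₁T₂ = 20·6·9 = 1080; T₂T₃ = 6·9·14 = 756; T₃T₄ = 9·14·38 = 4788.
Length 3: T₁..T₃: k=1: 0+756+20·6·14=2436; k=2: 1080+0+20·9·14=3600 → min 2436 | T₂..T₄: k=2: 0+4788+6·9·38=6840; k=3: 756+0+6·14·38=3948 → min 3948.
Top-level splits: k=1: (T₁..T₁)·(T₂..T₄) → 0+3948+20·6·38 = 8508; k=2: (T₁..T₂)·(T₃..T₄) → 1080+4788+20·9·38 = 12708; k=3: (T₁..T₃)·(T₄..T₄) → 2436+0+20·14·38 = 13076.
Best split is after T₁, i.e. k = 1.

1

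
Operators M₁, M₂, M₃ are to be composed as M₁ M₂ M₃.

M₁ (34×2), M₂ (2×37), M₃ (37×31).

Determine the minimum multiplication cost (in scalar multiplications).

Order (M₁ (M₂ M₃)): (M₂ M₃): 2×37 by 37×31 → 2×31, cost 2·37·31 = 2294; (M₁ (M₂ M₃)): 34×2 by 2×31 → 34×31, cost 34·2·31 = 2108; cumulative 4402. Total 4402.
Order ((M₁ M₂) M₃): (M₁ M₂): 34×2 by 2×37 → 34×37, cost 34·2·37 = 2516; ((M₁ M₂) M₃): 34×37 by 37×31 → 34×31, cost 34·37·31 = 38998; cumulative 41514. Total 41514.
Minimum: 4402.

4402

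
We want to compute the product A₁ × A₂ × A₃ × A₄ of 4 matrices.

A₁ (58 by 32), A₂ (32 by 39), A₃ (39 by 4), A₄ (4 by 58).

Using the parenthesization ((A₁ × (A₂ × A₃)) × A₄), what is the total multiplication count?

25872

(A₂ × A₃): 32×39 by 39×4 → 32×4, cost 32·39·4 = 4992
(A₁ × (A₂ × A₃)): 58×32 by 32×4 → 58×4, cost 58·32·4 = 7424; cumulative 12416
((A₁ × (A₂ × A₃)) × A₄): 58×4 by 4×58 → 58×58, cost 58·4·58 = 13456; cumulative 25872
Total: 25872 scalar multiplications.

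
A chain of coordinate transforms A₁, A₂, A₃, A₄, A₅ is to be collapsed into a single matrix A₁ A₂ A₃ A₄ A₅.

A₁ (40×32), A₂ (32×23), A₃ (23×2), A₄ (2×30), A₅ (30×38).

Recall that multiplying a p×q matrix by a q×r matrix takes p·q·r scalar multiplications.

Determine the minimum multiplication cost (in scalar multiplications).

9352

Adjacent pairs: A₁A₂ = 40·32·23 = 29440; A₂A₃ = 32·23·2 = 1472; A₃A₄ = 23·2·30 = 1380; A₄A₅ = 2·30·38 = 2280.
Length 3: A₁..A₃: k=1: 0+1472+40·32·2=4032; k=2: 29440+0+40·23·2=31280 → min 4032 | A₂..A₄: k=2: 0+1380+32·23·30=23460; k=3: 1472+0+32·2·30=3392 → min 3392 | A₃..A₅: k=3: 0+2280+23·2·38=4028; k=4: 1380+0+23·30·38=27600 → min 4028.
Length 4: A₁..A₄: k=1: 0+3392+40·32·30=41792; k=2: 29440+1380+40·23·30=58420; k=3: 4032+0+40·2·30=6432 → min 6432 | A₂..A₅: k=2: 0+4028+32·23·38=31996; k=3: 1472+2280+32·2·38=6184; k=4: 3392+0+32·30·38=39872 → min 6184.
Length 5: A₁..A₅: k=1: 0+6184+40·32·38=54824; k=2: 29440+4028+40·23·38=68428; k=3: 4032+2280+40·2·38=9352; k=4: 6432+0+40·30·38=52032 → min 9352.
Optimal order: ((A₁ (A₂ A₃)) (A₄ A₅)) with cost 9352.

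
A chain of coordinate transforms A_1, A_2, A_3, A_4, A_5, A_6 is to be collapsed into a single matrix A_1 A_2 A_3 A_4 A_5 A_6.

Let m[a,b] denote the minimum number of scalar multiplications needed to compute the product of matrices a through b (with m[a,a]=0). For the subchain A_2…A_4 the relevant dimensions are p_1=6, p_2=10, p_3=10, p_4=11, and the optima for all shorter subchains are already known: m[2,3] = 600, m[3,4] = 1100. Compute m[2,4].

m[2,4] = min over k∈[2,3] of m[2,k]+m[k+1,4]+p_{1}·p_k·p_{4}.
k=2: 0 + 1100 + 6·10·11 = 1760; k=3: 600 + 0 + 6·10·11 = 1260.
Minimum: 1260 at k=3.

1260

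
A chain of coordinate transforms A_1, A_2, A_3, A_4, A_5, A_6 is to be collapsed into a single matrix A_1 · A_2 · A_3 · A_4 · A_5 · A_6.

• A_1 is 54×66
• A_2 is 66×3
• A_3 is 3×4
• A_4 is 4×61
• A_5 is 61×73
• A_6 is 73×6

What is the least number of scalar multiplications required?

27069

Adjacent pairs: A_1A_2 = 54·66·3 = 10692; A_2A_3 = 66·3·4 = 792; A_3A_4 = 3·4·61 = 732; A_4A_5 = 4·61·73 = 17812; A_5A_6 = 61·73·6 = 26718.
Length 3: A_1..A_3: k=1: 0+792+54·66·4=15048; k=2: 10692+0+54·3·4=11340 → min 11340 | A_2..A_4: k=2: 0+732+66·3·61=12810; k=3: 792+0+66·4·61=16896 → min 12810 | A_3..A_5: k=3: 0+17812+3·4·73=18688; k=4: 732+0+3·61·73=14091 → min 14091 | A_4..A_6: k=4: 0+26718+4·61·6=28182; k=5: 17812+0+4·73·6=19564 → min 19564.
Length 4: A_1..A_4: k=1: 0+12810+54·66·61=230214; k=2: 10692+732+54·3·61=21306; k=3: 11340+0+54·4·61=24516 → min 21306 | A_2..A_5: k=2: 0+14091+66·3·73=28545; k=3: 792+17812+66·4·73=37876; k=4: 12810+0+66·61·73=306708 → min 28545 | A_3..A_6: k=3: 0+19564+3·4·6=19636; k=4: 732+26718+3·61·6=28548; k=5: 14091+0+3·73·6=15405 → min 15405.
Length 5: A_1..A_5: k=1: 0+28545+54·66·73=288717; k=2: 10692+14091+54·3·73=36609; k=3: 11340+17812+54·4·73=44920; k=4: 21306+0+54·61·73=261768 → min 36609 | A_2..A_6: k=2: 0+15405+66·3·6=16593; k=3: 792+19564+66·4·6=21940; k=4: 12810+26718+66·61·6=63684; k=5: 28545+0+66·73·6=57453 → min 16593.
Length 6: A_1..A_6: k=1: 0+16593+54·66·6=37977; k=2: 10692+15405+54·3·6=27069; k=3: 11340+19564+54·4·6=32200; k=4: 21306+26718+54·61·6=67788; k=5: 36609+0+54·73·6=60261 → min 27069.
Optimal order: ((A_1 · A_2) · (((A_3 · A_4) · A_5) · A_6)) with cost 27069.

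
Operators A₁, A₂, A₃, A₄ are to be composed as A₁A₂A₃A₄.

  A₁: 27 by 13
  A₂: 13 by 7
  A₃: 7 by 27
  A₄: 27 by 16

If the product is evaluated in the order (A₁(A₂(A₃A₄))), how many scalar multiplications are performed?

10096

(A₃A₄): 7×27 by 27×16 → 7×16, cost 7·27·16 = 3024
(A₂(A₃A₄)): 13×7 by 7×16 → 13×16, cost 13·7·16 = 1456; cumulative 4480
(A₁(A₂(A₃A₄))): 27×13 by 13×16 → 27×16, cost 27·13·16 = 5616; cumulative 10096
Total: 10096 scalar multiplications.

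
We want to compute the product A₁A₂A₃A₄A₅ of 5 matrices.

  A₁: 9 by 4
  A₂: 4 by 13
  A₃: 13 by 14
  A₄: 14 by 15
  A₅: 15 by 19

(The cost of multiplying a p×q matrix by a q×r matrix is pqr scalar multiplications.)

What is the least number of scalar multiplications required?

Adjacent pairs: A₁A₂ = 9·4·13 = 468; A₂A₃ = 4·13·14 = 728; A₃A₄ = 13·14·15 = 2730; A₄A₅ = 14·15·19 = 3990.
Length 3: A₁..A₃: k=1: 0+728+9·4·14=1232; k=2: 468+0+9·13·14=2106 → min 1232 | A₂..A₄: k=2: 0+2730+4·13·15=3510; k=3: 728+0+4·14·15=1568 → min 1568 | A₃..A₅: k=3: 0+3990+13·14·19=7448; k=4: 2730+0+13·15·19=6435 → min 6435.
Length 4: A₁..A₄: k=1: 0+1568+9·4·15=2108; k=2: 468+2730+9·13·15=4953; k=3: 1232+0+9·14·15=3122 → min 2108 | A₂..A₅: k=2: 0+6435+4·13·19=7423; k=3: 728+3990+4·14·19=5782; k=4: 1568+0+4·15·19=2708 → min 2708.
Length 5: A₁..A₅: k=1: 0+2708+9·4·19=3392; k=2: 468+6435+9·13·19=9126; k=3: 1232+3990+9·14·19=7616; k=4: 2108+0+9·15·19=4673 → min 3392.
Optimal order: (A₁(((A₂A₃)A₄)A₅)) with cost 3392.

3392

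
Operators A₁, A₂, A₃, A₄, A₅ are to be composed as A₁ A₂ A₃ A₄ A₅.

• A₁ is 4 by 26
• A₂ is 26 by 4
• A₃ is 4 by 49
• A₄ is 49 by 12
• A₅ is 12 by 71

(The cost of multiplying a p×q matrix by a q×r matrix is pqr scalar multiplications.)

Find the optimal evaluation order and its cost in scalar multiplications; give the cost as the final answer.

6368

Adjacent pairs: A₁A₂ = 4·26·4 = 416; A₂A₃ = 26·4·49 = 5096; A₃A₄ = 4·49·12 = 2352; A₄A₅ = 49·12·71 = 41748.
Length 3: A₁..A₃: k=1: 0+5096+4·26·49=10192; k=2: 416+0+4·4·49=1200 → min 1200 | A₂..A₄: k=2: 0+2352+26·4·12=3600; k=3: 5096+0+26·49·12=20384 → min 3600 | A₃..A₅: k=3: 0+41748+4·49·71=55664; k=4: 2352+0+4·12·71=5760 → min 5760.
Length 4: A₁..A₄: k=1: 0+3600+4·26·12=4848; k=2: 416+2352+4·4·12=2960; k=3: 1200+0+4·49·12=3552 → min 2960 | A₂..A₅: k=2: 0+5760+26·4·71=13144; k=3: 5096+41748+26·49·71=137298; k=4: 3600+0+26·12·71=25752 → min 13144.
Length 5: A₁..A₅: k=1: 0+13144+4·26·71=20528; k=2: 416+5760+4·4·71=7312; k=3: 1200+41748+4·49·71=56864; k=4: 2960+0+4·12·71=6368 → min 6368.
Optimal parenthesization: (((A₁ A₂) (A₃ A₄)) A₅) with cost 6368.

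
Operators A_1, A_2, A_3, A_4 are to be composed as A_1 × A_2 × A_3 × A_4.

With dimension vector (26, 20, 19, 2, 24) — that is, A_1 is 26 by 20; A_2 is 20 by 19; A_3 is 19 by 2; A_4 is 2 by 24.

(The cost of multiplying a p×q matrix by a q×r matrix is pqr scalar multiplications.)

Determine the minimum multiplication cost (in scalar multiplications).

Adjacent pairs: A_1A_2 = 26·20·19 = 9880; A_2A_3 = 20·19·2 = 760; A_3A_4 = 19·2·24 = 912.
Length 3: A_1..A_3: k=1: 0+760+26·20·2=1800; k=2: 9880+0+26·19·2=10868 → min 1800 | A_2..A_4: k=2: 0+912+20·19·24=10032; k=3: 760+0+20·2·24=1720 → min 1720.
Length 4: A_1..A_4: k=1: 0+1720+26·20·24=14200; k=2: 9880+912+26·19·24=22648; k=3: 1800+0+26·2·24=3048 → min 3048.
Optimal order: ((A_1 × (A_2 × A_3)) × A_4) with cost 3048.

3048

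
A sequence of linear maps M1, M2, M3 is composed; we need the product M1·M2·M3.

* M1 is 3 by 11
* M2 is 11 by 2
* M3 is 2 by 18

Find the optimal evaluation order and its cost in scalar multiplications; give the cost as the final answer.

(M1·(M2·M3)): cost 990.
((M1·M2)·M3): cost 174.
Optimal: ((M1·M2)·M3) with cost 174.

174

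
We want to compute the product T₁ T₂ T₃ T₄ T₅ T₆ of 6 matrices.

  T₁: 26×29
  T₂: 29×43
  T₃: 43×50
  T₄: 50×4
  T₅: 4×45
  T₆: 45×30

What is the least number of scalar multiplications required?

25124

Adjacent pairs: T₁T₂ = 26·29·43 = 32422; T₂T₃ = 29·43·50 = 62350; T₃T₄ = 43·50·4 = 8600; T₄T₅ = 50·4·45 = 9000; T₅T₆ = 4·45·30 = 5400.
Length 3: T₁..T₃: k=1: 0+62350+26·29·50=100050; k=2: 32422+0+26·43·50=88322 → min 88322 | T₂..T₄: k=2: 0+8600+29·43·4=13588; k=3: 62350+0+29·50·4=68150 → min 13588 | T₃..T₅: k=3: 0+9000+43·50·45=105750; k=4: 8600+0+43·4·45=16340 → min 16340 | T₄..T₆: k=4: 0+5400+50·4·30=11400; k=5: 9000+0+50·45·30=76500 → min 11400.
Length 4: T₁..T₄: k=1: 0+13588+26·29·4=16604; k=2: 32422+8600+26·43·4=45494; k=3: 88322+0+26·50·4=93522 → min 16604 | T₂..T₅: k=2: 0+16340+29·43·45=72455; k=3: 62350+9000+29·50·45=136600; k=4: 13588+0+29·4·45=18808 → min 18808 | T₃..T₆: k=3: 0+11400+43·50·30=75900; k=4: 8600+5400+43·4·30=19160; k=5: 16340+0+43·45·30=74390 → min 19160.
Length 5: T₁..T₅: k=1: 0+18808+26·29·45=52738; k=2: 32422+16340+26·43·45=99072; k=3: 88322+9000+26·50·45=155822; k=4: 16604+0+26·4·45=21284 → min 21284 | T₂..T₆: k=2: 0+19160+29·43·30=56570; k=3: 62350+11400+29·50·30=117250; k=4: 13588+5400+29·4·30=22468; k=5: 18808+0+29·45·30=57958 → min 22468.
Length 6: T₁..T₆: k=1: 0+22468+26·29·30=45088; k=2: 32422+19160+26·43·30=85122; k=3: 88322+11400+26·50·30=138722; k=4: 16604+5400+26·4·30=25124; k=5: 21284+0+26·45·30=56384 → min 25124.
Optimal order: ((T₁ (T₂ (T₃ T₄))) (T₅ T₆)) with cost 25124.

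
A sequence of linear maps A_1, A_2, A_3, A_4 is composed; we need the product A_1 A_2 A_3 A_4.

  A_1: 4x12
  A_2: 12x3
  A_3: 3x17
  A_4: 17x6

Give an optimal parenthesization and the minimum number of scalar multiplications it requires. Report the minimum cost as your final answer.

522

Adjacent pairs: A_1A_2 = 4·12·3 = 144; A_2A_3 = 12·3·17 = 612; A_3A_4 = 3·17·6 = 306.
Length 3: A_1..A_3: k=1: 0+612+4·12·17=1428; k=2: 144+0+4·3·17=348 → min 348 | A_2..A_4: k=2: 0+306+12·3·6=522; k=3: 612+0+12·17·6=1836 → min 522.
Length 4: A_1..A_4: k=1: 0+522+4·12·6=810; k=2: 144+306+4·3·6=522; k=3: 348+0+4·17·6=756 → min 522.
Optimal parenthesization: ((A_1 A_2) (A_3 A_4)) with cost 522.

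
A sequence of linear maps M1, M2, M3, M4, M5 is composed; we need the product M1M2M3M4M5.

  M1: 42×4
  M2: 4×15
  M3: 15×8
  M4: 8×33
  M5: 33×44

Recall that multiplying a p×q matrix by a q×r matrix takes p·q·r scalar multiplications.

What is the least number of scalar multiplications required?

14736

Adjacent pairs: M1M2 = 42·4·15 = 2520; M2M3 = 4·15·8 = 480; M3M4 = 15·8·33 = 3960; M4M5 = 8·33·44 = 11616.
Length 3: M1..M3: k=1: 0+480+42·4·8=1824; k=2: 2520+0+42·15·8=7560 → min 1824 | M2..M4: k=2: 0+3960+4·15·33=5940; k=3: 480+0+4·8·33=1536 → min 1536 | M3..M5: k=3: 0+11616+15·8·44=16896; k=4: 3960+0+15·33·44=25740 → min 16896.
Length 4: M1..M4: k=1: 0+1536+42·4·33=7080; k=2: 2520+3960+42·15·33=27270; k=3: 1824+0+42·8·33=12912 → min 7080 | M2..M5: k=2: 0+16896+4·15·44=19536; k=3: 480+11616+4·8·44=13504; k=4: 1536+0+4·33·44=7344 → min 7344.
Length 5: M1..M5: k=1: 0+7344+42·4·44=14736; k=2: 2520+16896+42·15·44=47136; k=3: 1824+11616+42·8·44=28224; k=4: 7080+0+42·33·44=68064 → min 14736.
Optimal order: (M1(((M2M3)M4)M5)) with cost 14736.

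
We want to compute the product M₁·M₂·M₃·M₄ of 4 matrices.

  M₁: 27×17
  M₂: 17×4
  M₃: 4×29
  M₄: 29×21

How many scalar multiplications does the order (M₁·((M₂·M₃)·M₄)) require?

(M₂·M₃): 17×4 by 4×29 → 17×29, cost 17·4·29 = 1972
((M₂·M₃)·M₄): 17×29 by 29×21 → 17×21, cost 17·29·21 = 10353; cumulative 12325
(M₁·((M₂·M₃)·M₄)): 27×17 by 17×21 → 27×21, cost 27·17·21 = 9639; cumulative 21964
Total: 21964 scalar multiplications.

21964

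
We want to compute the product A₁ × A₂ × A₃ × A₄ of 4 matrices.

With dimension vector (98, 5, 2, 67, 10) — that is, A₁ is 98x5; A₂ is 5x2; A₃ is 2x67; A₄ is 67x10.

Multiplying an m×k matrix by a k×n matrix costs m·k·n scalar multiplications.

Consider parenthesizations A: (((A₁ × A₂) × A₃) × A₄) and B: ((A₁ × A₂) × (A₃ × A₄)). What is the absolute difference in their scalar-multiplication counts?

Order A = (((A₁ × A₂) × A₃) × A₄): (A₁ × A₂): 98×5 by 5×2 → 98×2, cost 98·5·2 = 980; ((A₁ × A₂) × A₃): 98×2 by 2×67 → 98×67, cost 98·2·67 = 13132; cumulative 14112; (((A₁ × A₂) × A₃) × A₄): 98×67 by 67×10 → 98×10, cost 98·67·10 = 65660; cumulative 79772. Total 79772.
Order B = ((A₁ × A₂) × (A₃ × A₄)): (A₁ × A₂): 98×5 by 5×2 → 98×2, cost 98·5·2 = 980; (A₃ × A₄): 2×67 by 67×10 → 2×10, cost 2·67·10 = 1340; ((A₁ × A₂) × (A₃ × A₄)): 98×2 by 2×10 → 98×10, cost 98·2·10 = 1960; cumulative 4280. Total 4280.
Difference: |79772 − 4280| = 75492.

75492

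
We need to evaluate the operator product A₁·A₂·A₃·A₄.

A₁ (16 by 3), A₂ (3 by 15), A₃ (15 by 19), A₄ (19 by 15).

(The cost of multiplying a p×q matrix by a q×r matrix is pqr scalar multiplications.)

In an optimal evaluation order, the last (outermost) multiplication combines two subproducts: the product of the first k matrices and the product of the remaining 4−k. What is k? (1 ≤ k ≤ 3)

1

Adjacent pairs: A₁A₂ = 16·3·15 = 720; A₂A₃ = 3·15·19 = 855; A₃A₄ = 15·19·15 = 4275.
Length 3: A₁..A₃: k=1: 0+855+16·3·19=1767; k=2: 720+0+16·15·19=5280 → min 1767 | A₂..A₄: k=2: 0+4275+3·15·15=4950; k=3: 855+0+3·19·15=1710 → min 1710.
Top-level splits: k=1: (A₁..A₁)·(A₂..A₄) → 0+1710+16·3·15 = 2430; k=2: (A₁..A₂)·(A₃..A₄) → 720+4275+16·15·15 = 8595; k=3: (A₁..A₃)·(A₄..A₄) → 1767+0+16·19·15 = 6327.
Best split is after A₁, i.e. k = 1.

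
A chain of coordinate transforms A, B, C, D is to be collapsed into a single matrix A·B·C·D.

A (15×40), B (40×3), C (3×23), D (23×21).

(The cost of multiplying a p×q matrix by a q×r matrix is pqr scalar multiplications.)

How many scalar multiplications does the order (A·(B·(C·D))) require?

(C·D): 3×23 by 23×21 → 3×21, cost 3·23·21 = 1449
(B·(C·D)): 40×3 by 3×21 → 40×21, cost 40·3·21 = 2520; cumulative 3969
(A·(B·(C·D))): 15×40 by 40×21 → 15×21, cost 15·40·21 = 12600; cumulative 16569
Total: 16569 scalar multiplications.

16569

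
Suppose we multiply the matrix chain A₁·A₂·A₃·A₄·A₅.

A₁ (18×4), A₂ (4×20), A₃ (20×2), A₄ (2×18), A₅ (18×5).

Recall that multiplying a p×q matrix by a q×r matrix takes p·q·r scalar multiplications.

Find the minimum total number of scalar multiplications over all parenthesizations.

664

Adjacent pairs: A₁A₂ = 18·4·20 = 1440; A₂A₃ = 4·20·2 = 160; A₃A₄ = 20·2·18 = 720; A₄A₅ = 2·18·5 = 180.
Length 3: A₁..A₃: k=1: 0+160+18·4·2=304; k=2: 1440+0+18·20·2=2160 → min 304 | A₂..A₄: k=2: 0+720+4·20·18=2160; k=3: 160+0+4·2·18=304 → min 304 | A₃..A₅: k=3: 0+180+20·2·5=380; k=4: 720+0+20·18·5=2520 → min 380.
Length 4: A₁..A₄: k=1: 0+304+18·4·18=1600; k=2: 1440+720+18·20·18=8640; k=3: 304+0+18·2·18=952 → min 952 | A₂..A₅: k=2: 0+380+4·20·5=780; k=3: 160+180+4·2·5=380; k=4: 304+0+4·18·5=664 → min 380.
Length 5: A₁..A₅: k=1: 0+380+18·4·5=740; k=2: 1440+380+18·20·5=3620; k=3: 304+180+18·2·5=664; k=4: 952+0+18·18·5=2572 → min 664.
Optimal order: ((A₁·(A₂·A₃))·(A₄·A₅)) with cost 664.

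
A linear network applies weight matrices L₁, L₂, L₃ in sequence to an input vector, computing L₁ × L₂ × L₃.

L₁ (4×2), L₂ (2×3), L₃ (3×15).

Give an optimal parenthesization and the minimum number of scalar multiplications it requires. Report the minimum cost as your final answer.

204

(L₁ × (L₂ × L₃)): cost 210.
((L₁ × L₂) × L₃): cost 204.
Optimal: ((L₁ × L₂) × L₃) with cost 204.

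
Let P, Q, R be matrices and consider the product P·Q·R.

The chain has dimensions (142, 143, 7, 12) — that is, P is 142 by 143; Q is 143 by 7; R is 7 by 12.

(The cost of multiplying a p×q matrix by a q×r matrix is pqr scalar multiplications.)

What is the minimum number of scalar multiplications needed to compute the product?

Order (P·(Q·R)): (Q·R): 143×7 by 7×12 → 143×12, cost 143·7·12 = 12012; (P·(Q·R)): 142×143 by 143×12 → 142×12, cost 142·143·12 = 243672; cumulative 255684. Total 255684.
Order ((P·Q)·R): (P·Q): 142×143 by 143×7 → 142×7, cost 142·143·7 = 142142; ((P·Q)·R): 142×7 by 7×12 → 142×12, cost 142·7·12 = 11928; cumulative 154070. Total 154070.
Minimum: 154070.

154070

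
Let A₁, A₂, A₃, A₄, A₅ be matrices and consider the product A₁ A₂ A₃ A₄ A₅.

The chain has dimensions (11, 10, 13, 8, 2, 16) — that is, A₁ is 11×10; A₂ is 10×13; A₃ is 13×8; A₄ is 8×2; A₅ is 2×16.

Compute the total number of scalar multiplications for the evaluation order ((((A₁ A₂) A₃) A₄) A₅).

(A₁ A₂): 11×10 by 10×13 → 11×13, cost 11·10·13 = 1430
((A₁ A₂) A₃): 11×13 by 13×8 → 11×8, cost 11·13·8 = 1144; cumulative 2574
(((A₁ A₂) A₃) A₄): 11×8 by 8×2 → 11×2, cost 11·8·2 = 176; cumulative 2750
((((A₁ A₂) A₃) A₄) A₅): 11×2 by 2×16 → 11×16, cost 11·2·16 = 352; cumulative 3102
Total: 3102 scalar multiplications.

3102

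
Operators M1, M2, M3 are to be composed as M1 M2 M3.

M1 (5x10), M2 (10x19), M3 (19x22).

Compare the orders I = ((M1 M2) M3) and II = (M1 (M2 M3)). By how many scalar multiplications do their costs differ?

Order I = ((M1 M2) M3): (M1 M2): 5×10 by 10×19 → 5×19, cost 5·10·19 = 950; ((M1 M2) M3): 5×19 by 19×22 → 5×22, cost 5·19·22 = 2090; cumulative 3040. Total 3040.
Order II = (M1 (M2 M3)): (M2 M3): 10×19 by 19×22 → 10×22, cost 10·19·22 = 4180; (M1 (M2 M3)): 5×10 by 10×22 → 5×22, cost 5·10·22 = 1100; cumulative 5280. Total 5280.
Difference: |3040 − 5280| = 2240.

2240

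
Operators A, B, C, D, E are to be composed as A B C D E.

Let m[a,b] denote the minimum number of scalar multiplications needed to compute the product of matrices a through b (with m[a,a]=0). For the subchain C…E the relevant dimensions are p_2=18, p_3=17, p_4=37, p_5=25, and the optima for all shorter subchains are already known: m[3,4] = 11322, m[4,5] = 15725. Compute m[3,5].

m[3,5] = min over k∈[3,4] of m[3,k]+m[k+1,5]+p_{2}·p_k·p_{5}.
k=3: 0 + 15725 + 18·17·25 = 23375; k=4: 11322 + 0 + 18·37·25 = 27972.
Minimum: 23375 at k=3.

23375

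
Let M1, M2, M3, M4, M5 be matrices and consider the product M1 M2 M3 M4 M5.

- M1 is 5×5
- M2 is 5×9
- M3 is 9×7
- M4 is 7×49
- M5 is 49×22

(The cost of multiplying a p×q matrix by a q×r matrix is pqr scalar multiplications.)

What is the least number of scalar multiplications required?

7595

Adjacent pairs: M1M2 = 5·5·9 = 225; M2M3 = 5·9·7 = 315; M3M4 = 9·7·49 = 3087; M4M5 = 7·49·22 = 7546.
Length 3: M1..M3: k=1: 0+315+5·5·7=490; k=2: 225+0+5·9·7=540 → min 490 | M2..M4: k=2: 0+3087+5·9·49=5292; k=3: 315+0+5·7·49=2030 → min 2030 | M3..M5: k=3: 0+7546+9·7·22=8932; k=4: 3087+0+9·49·22=12789 → min 8932.
Length 4: M1..M4: k=1: 0+2030+5·5·49=3255; k=2: 225+3087+5·9·49=5517; k=3: 490+0+5·7·49=2205 → min 2205 | M2..M5: k=2: 0+8932+5·9·22=9922; k=3: 315+7546+5·7·22=8631; k=4: 2030+0+5·49·22=7420 → min 7420.
Length 5: M1..M5: k=1: 0+7420+5·5·22=7970; k=2: 225+8932+5·9·22=10147; k=3: 490+7546+5·7·22=8806; k=4: 2205+0+5·49·22=7595 → min 7595.
Optimal order: (((M1 (M2 M3)) M4) M5) with cost 7595.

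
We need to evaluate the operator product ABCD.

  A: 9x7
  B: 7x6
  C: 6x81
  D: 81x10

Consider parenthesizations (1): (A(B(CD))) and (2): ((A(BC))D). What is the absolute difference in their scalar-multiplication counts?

Order (1) = (A(B(CD))): (CD): 6×81 by 81×10 → 6×10, cost 6·81·10 = 4860; (B(CD)): 7×6 by 6×10 → 7×10, cost 7·6·10 = 420; cumulative 5280; (A(B(CD))): 9×7 by 7×10 → 9×10, cost 9·7·10 = 630; cumulative 5910. Total 5910.
Order (2) = ((A(BC))D): (BC): 7×6 by 6×81 → 7×81, cost 7·6·81 = 3402; (A(BC)): 9×7 by 7×81 → 9×81, cost 9·7·81 = 5103; cumulative 8505; ((A(BC))D): 9×81 by 81×10 → 9×10, cost 9·81·10 = 7290; cumulative 15795. Total 15795.
Difference: |5910 − 15795| = 9885.

9885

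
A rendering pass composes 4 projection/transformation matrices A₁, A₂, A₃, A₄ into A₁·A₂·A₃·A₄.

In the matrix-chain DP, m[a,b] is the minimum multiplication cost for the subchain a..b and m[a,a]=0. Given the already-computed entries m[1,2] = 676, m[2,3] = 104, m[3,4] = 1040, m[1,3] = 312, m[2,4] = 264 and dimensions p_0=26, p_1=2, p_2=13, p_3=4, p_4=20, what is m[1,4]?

m[1,4] = min over k∈[1,3] of m[1,k]+m[k+1,4]+p_{0}·p_k·p_{4}.
k=1: 0 + 264 + 26·2·20 = 1304; k=2: 676 + 1040 + 26·13·20 = 8476; k=3: 312 + 0 + 26·4·20 = 2392.
Minimum: 1304 at k=1.

1304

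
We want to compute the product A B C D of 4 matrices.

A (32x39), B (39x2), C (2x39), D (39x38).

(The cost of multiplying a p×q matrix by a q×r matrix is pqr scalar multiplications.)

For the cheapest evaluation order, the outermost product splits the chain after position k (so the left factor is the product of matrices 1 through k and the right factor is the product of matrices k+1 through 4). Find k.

2

Adjacent pairs: AB = 32·39·2 = 2496; BC = 39·2·39 = 3042; CD = 2·39·38 = 2964.
Length 3: A..C: k=1: 0+3042+32·39·39=51714; k=2: 2496+0+32·2·39=4992 → min 4992 | B..D: k=2: 0+2964+39·2·38=5928; k=3: 3042+0+39·39·38=60840 → min 5928.
Top-level splits: k=1: (A..A)·(B..D) → 0+5928+32·39·38 = 53352; k=2: (A..B)·(C..D) → 2496+2964+32·2·38 = 7892; k=3: (A..C)·(D..D) → 4992+0+32·39·38 = 52416.
Best split is after B, i.e. k = 2.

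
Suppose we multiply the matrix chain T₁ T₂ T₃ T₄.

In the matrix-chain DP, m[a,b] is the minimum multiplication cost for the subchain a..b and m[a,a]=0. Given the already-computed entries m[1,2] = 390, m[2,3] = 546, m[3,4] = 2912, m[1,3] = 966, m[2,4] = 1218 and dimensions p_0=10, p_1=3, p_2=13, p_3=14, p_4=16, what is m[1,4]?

1698

m[1,4] = min over k∈[1,3] of m[1,k]+m[k+1,4]+p_{0}·p_k·p_{4}.
k=1: 0 + 1218 + 10·3·16 = 1698; k=2: 390 + 2912 + 10·13·16 = 5382; k=3: 966 + 0 + 10·14·16 = 3206.
Minimum: 1698 at k=1.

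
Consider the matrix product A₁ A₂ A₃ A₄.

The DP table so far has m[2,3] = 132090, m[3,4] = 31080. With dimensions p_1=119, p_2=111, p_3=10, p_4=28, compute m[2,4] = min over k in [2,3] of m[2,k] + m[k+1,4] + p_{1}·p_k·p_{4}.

m[2,4] = min over k∈[2,3] of m[2,k]+m[k+1,4]+p_{1}·p_k·p_{4}.
k=2: 0 + 31080 + 119·111·28 = 400932; k=3: 132090 + 0 + 119·10·28 = 165410.
Minimum: 165410 at k=3.

165410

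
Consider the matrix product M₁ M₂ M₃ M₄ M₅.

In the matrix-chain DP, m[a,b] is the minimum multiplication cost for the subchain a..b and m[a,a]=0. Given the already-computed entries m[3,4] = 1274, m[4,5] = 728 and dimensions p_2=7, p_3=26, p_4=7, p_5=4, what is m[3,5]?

m[3,5] = min over k∈[3,4] of m[3,k]+m[k+1,5]+p_{2}·p_k·p_{5}.
k=3: 0 + 728 + 7·26·4 = 1456; k=4: 1274 + 0 + 7·7·4 = 1470.
Minimum: 1456 at k=3.

1456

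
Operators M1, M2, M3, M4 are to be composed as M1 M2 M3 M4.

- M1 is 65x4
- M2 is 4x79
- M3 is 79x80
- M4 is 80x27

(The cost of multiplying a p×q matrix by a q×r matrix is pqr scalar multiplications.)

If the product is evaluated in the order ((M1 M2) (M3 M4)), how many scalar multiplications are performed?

(M1 M2): 65×4 by 4×79 → 65×79, cost 65·4·79 = 20540
(M3 M4): 79×80 by 80×27 → 79×27, cost 79·80·27 = 170640
((M1 M2) (M3 M4)): 65×79 by 79×27 → 65×27, cost 65·79·27 = 138645; cumulative 329825
Total: 329825 scalar multiplications.

329825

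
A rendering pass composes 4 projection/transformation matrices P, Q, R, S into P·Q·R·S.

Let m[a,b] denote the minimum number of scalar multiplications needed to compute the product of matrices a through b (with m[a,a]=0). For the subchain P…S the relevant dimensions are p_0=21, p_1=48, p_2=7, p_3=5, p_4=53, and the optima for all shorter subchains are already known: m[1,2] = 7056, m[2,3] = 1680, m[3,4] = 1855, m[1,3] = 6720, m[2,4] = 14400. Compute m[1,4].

12285

m[1,4] = min over k∈[1,3] of m[1,k]+m[k+1,4]+p_{0}·p_k·p_{4}.
k=1: 0 + 14400 + 21·48·53 = 67824; k=2: 7056 + 1855 + 21·7·53 = 16702; k=3: 6720 + 0 + 21·5·53 = 12285.
Minimum: 12285 at k=3.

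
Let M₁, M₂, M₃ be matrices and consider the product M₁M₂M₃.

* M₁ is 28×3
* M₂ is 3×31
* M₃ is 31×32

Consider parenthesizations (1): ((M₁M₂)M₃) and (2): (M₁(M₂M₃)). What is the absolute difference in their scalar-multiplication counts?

Order (1) = ((M₁M₂)M₃): (M₁M₂): 28×3 by 3×31 → 28×31, cost 28·3·31 = 2604; ((M₁M₂)M₃): 28×31 by 31×32 → 28×32, cost 28·31·32 = 27776; cumulative 30380. Total 30380.
Order (2) = (M₁(M₂M₃)): (M₂M₃): 3×31 by 31×32 → 3×32, cost 3·31·32 = 2976; (M₁(M₂M₃)): 28×3 by 3×32 → 28×32, cost 28·3·32 = 2688; cumulative 5664. Total 5664.
Difference: |30380 − 5664| = 24716.

24716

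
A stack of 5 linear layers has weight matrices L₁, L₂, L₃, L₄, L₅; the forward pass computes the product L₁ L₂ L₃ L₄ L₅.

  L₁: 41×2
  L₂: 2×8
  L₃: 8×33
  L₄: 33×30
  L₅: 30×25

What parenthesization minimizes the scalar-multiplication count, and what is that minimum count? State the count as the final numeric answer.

Adjacent pairs: L₁L₂ = 41·2·8 = 656; L₂L₃ = 2·8·33 = 528; L₃L₄ = 8·33·30 = 7920; L₄L₅ = 33·30·25 = 24750.
Length 3: L₁..L₃: k=1: 0+528+41·2·33=3234; k=2: 656+0+41·8·33=11480 → min 3234 | L₂..L₄: k=2: 0+7920+2·8·30=8400; k=3: 528+0+2·33·30=2508 → min 2508 | L₃..L₅: k=3: 0+24750+8·33·25=31350; k=4: 7920+0+8·30·25=13920 → min 13920.
Length 4: L₁..L₄: k=1: 0+2508+41·2·30=4968; k=2: 656+7920+41·8·30=18416; k=3: 3234+0+41·33·30=43824 → min 4968 | L₂..L₅: k=2: 0+13920+2·8·25=14320; k=3: 528+24750+2·33·25=26928; k=4: 2508+0+2·30·25=4008 → min 4008.
Length 5: L₁..L₅: k=1: 0+4008+41·2·25=6058; k=2: 656+13920+41·8·25=22776; k=3: 3234+24750+41·33·25=61809; k=4: 4968+0+41·30·25=35718 → min 6058.
Optimal parenthesization: (L₁ (((L₂ L₃) L₄) L₅)) with cost 6058.

6058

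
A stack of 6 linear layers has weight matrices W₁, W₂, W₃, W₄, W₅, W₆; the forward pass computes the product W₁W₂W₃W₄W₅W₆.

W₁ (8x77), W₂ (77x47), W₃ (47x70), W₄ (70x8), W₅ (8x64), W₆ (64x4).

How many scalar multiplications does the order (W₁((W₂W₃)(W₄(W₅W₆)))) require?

(W₂W₃): 77×47 by 47×70 → 77×70, cost 77·47·70 = 253330
(W₅W₆): 8×64 by 64×4 → 8×4, cost 8·64·4 = 2048
(W₄(W₅W₆)): 70×8 by 8×4 → 70×4, cost 70·8·4 = 2240; cumulative 4288
((W₂W₃)(W₄(W₅W₆))): 77×70 by 70×4 → 77×4, cost 77·70·4 = 21560; cumulative 279178
(W₁((W₂W₃)(W₄(W₅W₆)))): 8×77 by 77×4 → 8×4, cost 8·77·4 = 2464; cumulative 281642
Total: 281642 scalar multiplications.

281642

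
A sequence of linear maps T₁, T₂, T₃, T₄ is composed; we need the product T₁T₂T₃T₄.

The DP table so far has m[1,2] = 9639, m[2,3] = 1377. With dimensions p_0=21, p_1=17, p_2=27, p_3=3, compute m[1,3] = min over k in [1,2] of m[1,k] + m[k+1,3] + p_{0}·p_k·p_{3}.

m[1,3] = min over k∈[1,2] of m[1,k]+m[k+1,3]+p_{0}·p_k·p_{3}.
k=1: 0 + 1377 + 21·17·3 = 2448; k=2: 9639 + 0 + 21·27·3 = 11340.
Minimum: 2448 at k=1.

2448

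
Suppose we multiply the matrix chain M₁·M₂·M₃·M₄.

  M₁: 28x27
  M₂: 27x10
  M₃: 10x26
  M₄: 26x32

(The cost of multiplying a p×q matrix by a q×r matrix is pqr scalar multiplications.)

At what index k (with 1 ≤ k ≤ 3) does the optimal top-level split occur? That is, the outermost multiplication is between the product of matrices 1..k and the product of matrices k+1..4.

2

Adjacent pairs: M₁M₂ = 28·27·10 = 7560; M₂M₃ = 27·10·26 = 7020; M₃M₄ = 10·26·32 = 8320.
Length 3: M₁..M₃: k=1: 0+7020+28·27·26=26676; k=2: 7560+0+28·10·26=14840 → min 14840 | M₂..M₄: k=2: 0+8320+27·10·32=16960; k=3: 7020+0+27·26·32=29484 → min 16960.
Top-level splits: k=1: (M₁..M₁)·(M₂..M₄) → 0+16960+28·27·32 = 41152; k=2: (M₁..M₂)·(M₃..M₄) → 7560+8320+28·10·32 = 24840; k=3: (M₁..M₃)·(M₄..M₄) → 14840+0+28·26·32 = 38136.
Best split is after M₂, i.e. k = 2.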